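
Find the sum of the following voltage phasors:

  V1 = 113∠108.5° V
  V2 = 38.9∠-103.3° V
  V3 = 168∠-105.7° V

Step 1 — Convert each phasor to rectangular form:
  V1 = 113·(cos(108.5°) + j·sin(108.5°)) = -35.86 + j107.2 V
  V2 = 38.9·(cos(-103.3°) + j·sin(-103.3°)) = -8.949 - j37.86 V
  V3 = 168·(cos(-105.7°) + j·sin(-105.7°)) = -45.46 - j161.7 V
Step 2 — Sum components: V_total = -90.27 - j92.43 V.
Step 3 — Convert to polar: |V_total| = 129.2 V, ∠V_total = -134.3°.

V_total = 129.2∠-134.3° V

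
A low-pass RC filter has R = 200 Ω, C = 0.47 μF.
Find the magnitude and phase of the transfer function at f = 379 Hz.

Step 1 — Angular frequency: ω = 2π·379 = 2381 rad/s.
Step 2 — Transfer function: H(jω) = 1/(1 + jωRC).
Step 3 — Denominator: 1 + jωRC = 1 + j·2381·200·4.7e-07 = 1 + j0.2238.
Step 4 — H = 0.9523 - j0.2132.
Step 5 — Magnitude: |H| = 0.9759 (-0.2 dB); phase: φ = -12.6°.

|H| = 0.9759 (-0.2 dB), φ = -12.6°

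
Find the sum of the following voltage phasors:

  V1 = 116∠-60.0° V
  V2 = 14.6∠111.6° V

Step 1 — Convert each phasor to rectangular form:
  V1 = 116·(cos(-60.0°) + j·sin(-60.0°)) = 58 - j100.5 V
  V2 = 14.6·(cos(111.6°) + j·sin(111.6°)) = -5.375 + j13.57 V
Step 2 — Sum components: V_total = 52.63 - j86.88 V.
Step 3 — Convert to polar: |V_total| = 101.6 V, ∠V_total = -58.8°.

V_total = 101.6∠-58.8° V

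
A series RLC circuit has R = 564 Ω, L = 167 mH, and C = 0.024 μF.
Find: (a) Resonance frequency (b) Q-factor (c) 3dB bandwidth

Step 1 — Resonance: ω₀ = 1/√(LC) = 1/√(0.167·2.4e-08) = 1.58e+04 rad/s.
Step 2 — f₀ = ω₀/(2π) = 2514 Hz.
Step 3 — Series Q: Q = ω₀L/R = 1.58e+04·0.167/564 = 4.677.
Step 4 — Bandwidth: Δω = ω₀/Q = 3377 rad/s; BW = Δω/(2π) = 537.5 Hz.

(a) f₀ = 2514 Hz  (b) Q = 4.677  (c) BW = 537.5 Hz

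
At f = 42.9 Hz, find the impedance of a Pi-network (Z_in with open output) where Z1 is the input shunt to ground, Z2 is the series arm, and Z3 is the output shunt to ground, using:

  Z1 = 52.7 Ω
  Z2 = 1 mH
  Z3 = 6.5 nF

Step 1 — Angular frequency: ω = 2π·f = 2π·42.9 = 269.5 rad/s.
Step 2 — Component impedances:
  Z1: Z = R = 52.7 Ω
  Z2: Z = jωL = j·269.5·0.001 = 0 + j0.2695 Ω
  Z3: Z = 1/(jωC) = -j/(ω·C) = 0 - j5.708e+05 Ω
Step 3 — With open output, the series arm Z2 and the output shunt Z3 appear in series to ground: Z2 + Z3 = 0 - j5.708e+05 Ω.
Step 4 — Parallel with input shunt Z1: Z_in = Z1 || (Z2 + Z3) = 52.7 - j0.004866 Ω = 52.7∠-0.0° Ω.

Z = 52.7 - j0.004866 Ω = 52.7∠-0.0° Ω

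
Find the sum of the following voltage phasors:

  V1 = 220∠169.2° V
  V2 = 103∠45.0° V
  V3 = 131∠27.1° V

Step 1 — Convert each phasor to rectangular form:
  V1 = 220·(cos(169.2°) + j·sin(169.2°)) = -216.1 + j41.22 V
  V2 = 103·(cos(45.0°) + j·sin(45.0°)) = 72.83 + j72.83 V
  V3 = 131·(cos(27.1°) + j·sin(27.1°)) = 116.6 + j59.68 V
Step 2 — Sum components: V_total = -26.65 + j173.7 V.
Step 3 — Convert to polar: |V_total| = 175.8 V, ∠V_total = 98.7°.

V_total = 175.8∠98.7° V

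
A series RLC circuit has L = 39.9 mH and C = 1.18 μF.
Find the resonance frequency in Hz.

Step 1 — Resonance condition Im(Z)=0 gives ω₀ = 1/√(LC).
Step 2 — ω₀ = 1/√(0.0399·1.18e-06) = 4609 rad/s.
Step 3 — f₀ = ω₀/(2π) = 733.5 Hz.

f₀ = 733.5 Hz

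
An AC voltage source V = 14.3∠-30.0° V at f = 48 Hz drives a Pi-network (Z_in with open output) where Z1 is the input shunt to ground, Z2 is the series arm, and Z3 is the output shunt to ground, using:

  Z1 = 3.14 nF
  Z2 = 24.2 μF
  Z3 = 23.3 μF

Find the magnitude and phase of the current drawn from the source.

Step 1 — Angular frequency: ω = 2π·f = 2π·48 = 301.6 rad/s.
Step 2 — Component impedances:
  Z1: Z = 1/(jωC) = -j/(ω·C) = 0 - j1.056e+06 Ω
  Z2: Z = 1/(jωC) = -j/(ω·C) = 0 - j137 Ω
  Z3: Z = 1/(jωC) = -j/(ω·C) = 0 - j142.3 Ω
Step 3 — With open output, the series arm Z2 and the output shunt Z3 appear in series to ground: Z2 + Z3 = 0 - j279.3 Ω.
Step 4 — Parallel with input shunt Z1: Z_in = Z1 || (Z2 + Z3) = 0 - j279.2 Ω = 279.2∠-90.0° Ω.
Step 5 — Source phasor: V = 14.3∠-30.0° V = 12.38 - j7.15 V.
Step 6 — Ohm's law: I = V / Z_total = (12.38 - j7.15) / (0 - j279.2) = 0.0256 + j0.04435 A.
Step 7 — Convert to polar: |I| = 0.05121 A, ∠I = 60.0°.

I = 0.05121∠60.0° A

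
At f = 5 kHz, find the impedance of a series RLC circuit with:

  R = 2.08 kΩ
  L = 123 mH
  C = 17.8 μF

Step 1 — Angular frequency: ω = 2π·f = 2π·5000 = 3.142e+04 rad/s.
Step 2 — Component impedances:
  R: Z = R = 2080 Ω
  L: Z = jωL = j·3.142e+04·0.123 = 0 + j3864 Ω
  C: Z = 1/(jωC) = -j/(ω·C) = 0 - j1.788 Ω
Step 3 — Series combination: Z_total = R + L + C = 2080 + j3862 Ω = 4387∠61.7° Ω.

Z = 2080 + j3862 Ω = 4387∠61.7° Ω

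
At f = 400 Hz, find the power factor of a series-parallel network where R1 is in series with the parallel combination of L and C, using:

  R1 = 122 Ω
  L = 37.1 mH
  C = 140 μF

Step 1 — Angular frequency: ω = 2π·f = 2π·400 = 2513 rad/s.
Step 2 — Component impedances:
  R1: Z = R = 122 Ω
  L: Z = jωL = j·2513·0.0371 = 0 + j93.24 Ω
  C: Z = 1/(jωC) = -j/(ω·C) = 0 - j2.842 Ω
Step 3 — Parallel branch: L || C = 1/(1/L + 1/C) = 0 - j2.931 Ω.
Step 4 — Series with R1: Z_total = R1 + (L || C) = 122 - j2.931 Ω = 122∠-1.4° Ω.
Step 5 — Power factor: PF = cos(φ) = Re(Z)/|Z| = 122/122.04 = 0.9997.
Step 6 — Type: Im(Z) = -2.931 ⇒ leading (phase φ = -1.4°).

PF = 0.9997 (leading, φ = -1.4°)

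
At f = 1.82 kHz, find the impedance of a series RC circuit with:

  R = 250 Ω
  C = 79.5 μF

Step 1 — Angular frequency: ω = 2π·f = 2π·1820 = 1.144e+04 rad/s.
Step 2 — Component impedances:
  R: Z = R = 250 Ω
  C: Z = 1/(jωC) = -j/(ω·C) = 0 - j1.1 Ω
Step 3 — Series combination: Z_total = R + C = 250 - j1.1 Ω = 250∠-0.3° Ω.

Z = 250 - j1.1 Ω = 250∠-0.3° Ω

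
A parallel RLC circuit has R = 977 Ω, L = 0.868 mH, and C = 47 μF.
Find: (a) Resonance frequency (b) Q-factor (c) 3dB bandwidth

Step 1 — Resonance: ω₀ = 1/√(LC) = 1/√(0.000868·4.7e-05) = 4951 rad/s.
Step 2 — f₀ = ω₀/(2π) = 788 Hz.
Step 3 — Parallel Q: Q = R/(ω₀L) = 977/(4951·0.000868) = 227.3.
Step 4 — Bandwidth: Δω = ω₀/Q = 21.78 rad/s; BW = Δω/(2π) = 3.466 Hz.

(a) f₀ = 788 Hz  (b) Q = 227.3  (c) BW = 3.466 Hz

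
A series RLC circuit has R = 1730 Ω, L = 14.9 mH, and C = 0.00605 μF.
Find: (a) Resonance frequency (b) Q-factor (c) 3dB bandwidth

Step 1 — Resonance: ω₀ = 1/√(LC) = 1/√(0.0149·6.05e-09) = 1.053e+05 rad/s.
Step 2 — f₀ = ω₀/(2π) = 1.676e+04 Hz.
Step 3 — Series Q: Q = ω₀L/R = 1.053e+05·0.0149/1730 = 0.9071.
Step 4 — Bandwidth: Δω = ω₀/Q = 1.161e+05 rad/s; BW = Δω/(2π) = 1.848e+04 Hz.

(a) f₀ = 1.676e+04 Hz  (b) Q = 0.9071  (c) BW = 1.848e+04 Hz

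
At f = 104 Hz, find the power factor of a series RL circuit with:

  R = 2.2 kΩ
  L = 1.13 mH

Step 1 — Angular frequency: ω = 2π·f = 2π·104 = 653.5 rad/s.
Step 2 — Component impedances:
  R: Z = R = 2200 Ω
  L: Z = jωL = j·653.5·0.00113 = 0 + j0.7384 Ω
Step 3 — Series combination: Z_total = R + L = 2200 + j0.7384 Ω = 2200∠0.0° Ω.
Step 4 — Power factor: PF = cos(φ) = Re(Z)/|Z| = 2200/2200 = 1.
Step 5 — Type: Im(Z) = 0.7384 ⇒ lagging (phase φ = 0.0°).

PF = 1 (lagging, φ = 0.0°)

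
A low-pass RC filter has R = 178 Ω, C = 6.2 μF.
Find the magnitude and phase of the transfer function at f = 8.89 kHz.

Step 1 — Angular frequency: ω = 2π·8890 = 5.586e+04 rad/s.
Step 2 — Transfer function: H(jω) = 1/(1 + jωRC).
Step 3 — Denominator: 1 + jωRC = 1 + j·5.586e+04·178·6.2e-06 = 1 + j61.64.
Step 4 — H = 0.0002631 - j0.01622.
Step 5 — Magnitude: |H| = 0.01622 (-35.8 dB); phase: φ = -89.1°.

|H| = 0.01622 (-35.8 dB), φ = -89.1°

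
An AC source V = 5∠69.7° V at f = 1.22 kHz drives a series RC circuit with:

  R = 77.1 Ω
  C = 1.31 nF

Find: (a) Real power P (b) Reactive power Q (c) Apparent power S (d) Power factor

Step 1 — Angular frequency: ω = 2π·f = 2π·1220 = 7665 rad/s.
Step 2 — Component impedances:
  R: Z = R = 77.1 Ω
  C: Z = 1/(jωC) = -j/(ω·C) = 0 - j9.958e+04 Ω
Step 3 — Series combination: Z_total = R + C = 77.1 - j9.958e+04 Ω = 9.958e+04∠-90.0° Ω.
Step 4 — Source phasor: V = 5∠69.7° V = 1.735 + j4.689 V.
Step 5 — Current: I = V / Z = -4.708e-05 + j1.746e-05 A = 5.021e-05∠159.7° A.
Step 6 — Complex power: S = V·I* = 1.944e-07 - j0.000251 VA.
Step 7 — Real power: P = Re(S) = 1.944e-07 W.
Step 8 — Reactive power: Q = Im(S) = -0.000251 VAR.
Step 9 — Apparent power: |S| = 0.000251 VA.
Step 10 — Power factor: PF = P/|S| = 0.0007742 (leading).

(a) P = 1.944e-07 W  (b) Q = -0.000251 VAR  (c) S = 0.000251 VA  (d) PF = 0.0007742 (leading)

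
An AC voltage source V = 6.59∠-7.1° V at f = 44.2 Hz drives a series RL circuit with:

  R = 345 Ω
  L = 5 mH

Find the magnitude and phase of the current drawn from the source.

Step 1 — Angular frequency: ω = 2π·f = 2π·44.2 = 277.7 rad/s.
Step 2 — Component impedances:
  R: Z = R = 345 Ω
  L: Z = jωL = j·277.7·0.005 = 0 + j1.389 Ω
Step 3 — Series combination: Z_total = R + L = 345 + j1.389 Ω = 345∠0.2° Ω.
Step 4 — Source phasor: V = 6.59∠-7.1° V = 6.539 - j0.8145 V.
Step 5 — Ohm's law: I = V / Z_total = (6.539 - j0.8145) / (345 + j1.389) = 0.01895 - j0.002437 A.
Step 6 — Convert to polar: |I| = 0.0191 A, ∠I = -7.3°.

I = 0.0191∠-7.3° A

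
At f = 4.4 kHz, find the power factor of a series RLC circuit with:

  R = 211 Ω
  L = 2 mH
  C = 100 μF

Step 1 — Angular frequency: ω = 2π·f = 2π·4400 = 2.765e+04 rad/s.
Step 2 — Component impedances:
  R: Z = R = 211 Ω
  L: Z = jωL = j·2.765e+04·0.002 = 0 + j55.29 Ω
  C: Z = 1/(jωC) = -j/(ω·C) = 0 - j0.3617 Ω
Step 3 — Series combination: Z_total = R + L + C = 211 + j54.93 Ω = 218∠14.6° Ω.
Step 4 — Power factor: PF = cos(φ) = Re(Z)/|Z| = 211/218.033 = 0.9677.
Step 5 — Type: Im(Z) = 54.93 ⇒ lagging (phase φ = 14.6°).

PF = 0.9677 (lagging, φ = 14.6°)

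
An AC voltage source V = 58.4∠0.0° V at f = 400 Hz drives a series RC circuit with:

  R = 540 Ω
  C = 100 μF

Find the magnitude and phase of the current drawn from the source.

Step 1 — Angular frequency: ω = 2π·f = 2π·400 = 2513 rad/s.
Step 2 — Component impedances:
  R: Z = R = 540 Ω
  C: Z = 1/(jωC) = -j/(ω·C) = 0 - j3.979 Ω
Step 3 — Series combination: Z_total = R + C = 540 - j3.979 Ω = 540∠-0.4° Ω.
Step 4 — Source phasor: V = 58.4∠0.0° V = 58.4 V.
Step 5 — Ohm's law: I = V / Z_total = (58.4) / (540 - j3.979) = 0.1081 + j0.0007968 A.
Step 6 — Convert to polar: |I| = 0.1081 A, ∠I = 0.4°.

I = 0.1081∠0.4° A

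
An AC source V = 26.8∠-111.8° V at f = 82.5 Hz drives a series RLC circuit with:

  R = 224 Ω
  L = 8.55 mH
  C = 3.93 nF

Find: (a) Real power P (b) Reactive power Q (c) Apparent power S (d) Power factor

Step 1 — Angular frequency: ω = 2π·f = 2π·82.5 = 518.4 rad/s.
Step 2 — Component impedances:
  R: Z = R = 224 Ω
  L: Z = jωL = j·518.4·0.00855 = 0 + j4.432 Ω
  C: Z = 1/(jωC) = -j/(ω·C) = 0 - j4.909e+05 Ω
Step 3 — Series combination: Z_total = R + L + C = 224 - j4.909e+05 Ω = 4.909e+05∠-90.0° Ω.
Step 4 — Source phasor: V = 26.8∠-111.8° V = -9.953 - j24.88 V.
Step 5 — Current: I = V / Z = 5.068e-05 - j2.03e-05 A = 5.46e-05∠-21.8° A.
Step 6 — Complex power: S = V·I* = 6.677e-07 - j0.001463 VA.
Step 7 — Real power: P = Re(S) = 6.677e-07 W.
Step 8 — Reactive power: Q = Im(S) = -0.001463 VAR.
Step 9 — Apparent power: |S| = 0.001463 VA.
Step 10 — Power factor: PF = P/|S| = 0.0004563 (leading).

(a) P = 6.677e-07 W  (b) Q = -0.001463 VAR  (c) S = 0.001463 VA  (d) PF = 0.0004563 (leading)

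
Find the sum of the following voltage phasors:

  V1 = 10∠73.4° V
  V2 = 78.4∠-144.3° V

Step 1 — Convert each phasor to rectangular form:
  V1 = 10·(cos(73.4°) + j·sin(73.4°)) = 2.857 + j9.583 V
  V2 = 78.4·(cos(-144.3°) + j·sin(-144.3°)) = -63.67 - j45.75 V
Step 2 — Sum components: V_total = -60.81 - j36.17 V.
Step 3 — Convert to polar: |V_total| = 70.75 V, ∠V_total = -149.3°.

V_total = 70.75∠-149.3° V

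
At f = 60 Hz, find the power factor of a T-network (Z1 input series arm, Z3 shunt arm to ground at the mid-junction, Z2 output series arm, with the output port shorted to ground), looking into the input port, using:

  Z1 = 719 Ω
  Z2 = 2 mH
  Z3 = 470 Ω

Step 1 — Angular frequency: ω = 2π·f = 2π·60 = 377 rad/s.
Step 2 — Component impedances:
  Z1: Z = R = 719 Ω
  Z2: Z = jωL = j·377·0.002 = 0 + j0.754 Ω
  Z3: Z = R = 470 Ω
Step 3 — With the output port shorted to ground, the output series arm Z2 runs from the junction to ground; the shunt arm Z3 also runs from the junction to ground. They appear in parallel: Z3 || Z2 = 0.00121 + j0.754 Ω.
Step 4 — Series with input arm Z1: Z_in = Z1 + (Z3 || Z2) = 719 + j0.754 Ω = 719∠0.1° Ω.
Step 5 — Power factor: PF = cos(φ) = Re(Z)/|Z| = 719/719 = 1.
Step 6 — Type: Im(Z) = 0.754 ⇒ lagging (phase φ = 0.1°).

PF = 1 (lagging, φ = 0.1°)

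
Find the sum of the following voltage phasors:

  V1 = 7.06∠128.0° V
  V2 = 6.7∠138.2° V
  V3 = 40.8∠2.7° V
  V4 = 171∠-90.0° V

Step 1 — Convert each phasor to rectangular form:
  V1 = 7.06·(cos(128.0°) + j·sin(128.0°)) = -4.347 + j5.563 V
  V2 = 6.7·(cos(138.2°) + j·sin(138.2°)) = -4.995 + j4.466 V
  V3 = 40.8·(cos(2.7°) + j·sin(2.7°)) = 40.75 + j1.922 V
  V4 = 171·(cos(-90.0°) + j·sin(-90.0°)) = 0 - j171 V
Step 2 — Sum components: V_total = 31.41 - j159 V.
Step 3 — Convert to polar: |V_total| = 162.1 V, ∠V_total = -78.8°.

V_total = 162.1∠-78.8° V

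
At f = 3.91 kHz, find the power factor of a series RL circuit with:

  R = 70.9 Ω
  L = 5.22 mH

Step 1 — Angular frequency: ω = 2π·f = 2π·3910 = 2.457e+04 rad/s.
Step 2 — Component impedances:
  R: Z = R = 70.9 Ω
  L: Z = jωL = j·2.457e+04·0.00522 = 0 + j128.2 Ω
Step 3 — Series combination: Z_total = R + L = 70.9 + j128.2 Ω = 146.5∠61.1° Ω.
Step 4 — Power factor: PF = cos(φ) = Re(Z)/|Z| = 70.9/146.54 = 0.4838.
Step 5 — Type: Im(Z) = 128.2 ⇒ lagging (phase φ = 61.1°).

PF = 0.4838 (lagging, φ = 61.1°)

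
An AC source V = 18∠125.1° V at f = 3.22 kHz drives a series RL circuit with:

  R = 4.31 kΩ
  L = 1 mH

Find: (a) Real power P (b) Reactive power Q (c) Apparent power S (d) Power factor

Step 1 — Angular frequency: ω = 2π·f = 2π·3220 = 2.023e+04 rad/s.
Step 2 — Component impedances:
  R: Z = R = 4310 Ω
  L: Z = jωL = j·2.023e+04·0.001 = 0 + j20.23 Ω
Step 3 — Series combination: Z_total = R + L = 4310 + j20.23 Ω = 4310∠0.3° Ω.
Step 4 — Source phasor: V = 18∠125.1° V = -10.35 + j14.73 V.
Step 5 — Current: I = V / Z = -0.002385 + j0.003428 A = 0.004176∠124.8° A.
Step 6 — Complex power: S = V·I* = 0.07517 + j0.0003529 VA.
Step 7 — Real power: P = Re(S) = 0.07517 W.
Step 8 — Reactive power: Q = Im(S) = 0.0003529 VAR.
Step 9 — Apparent power: |S| = 0.07517 VA.
Step 10 — Power factor: PF = P/|S| = 1 (lagging).

(a) P = 0.07517 W  (b) Q = 0.0003529 VAR  (c) S = 0.07517 VA  (d) PF = 1 (lagging)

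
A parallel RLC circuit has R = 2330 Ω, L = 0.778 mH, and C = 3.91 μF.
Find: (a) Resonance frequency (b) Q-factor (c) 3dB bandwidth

Step 1 — Resonance: ω₀ = 1/√(LC) = 1/√(0.000778·3.91e-06) = 1.813e+04 rad/s.
Step 2 — f₀ = ω₀/(2π) = 2886 Hz.
Step 3 — Parallel Q: Q = R/(ω₀L) = 2330/(1.813e+04·0.000778) = 165.2.
Step 4 — Bandwidth: Δω = ω₀/Q = 109.8 rad/s; BW = Δω/(2π) = 17.47 Hz.

(a) f₀ = 2886 Hz  (b) Q = 165.2  (c) BW = 17.47 Hz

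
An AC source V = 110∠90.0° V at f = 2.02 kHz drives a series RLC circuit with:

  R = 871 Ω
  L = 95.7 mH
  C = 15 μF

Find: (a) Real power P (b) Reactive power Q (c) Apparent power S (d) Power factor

Step 1 — Angular frequency: ω = 2π·f = 2π·2020 = 1.269e+04 rad/s.
Step 2 — Component impedances:
  R: Z = R = 871 Ω
  L: Z = jωL = j·1.269e+04·0.0957 = 0 + j1215 Ω
  C: Z = 1/(jωC) = -j/(ω·C) = 0 - j5.253 Ω
Step 3 — Series combination: Z_total = R + L + C = 871 + j1209 Ω = 1490∠54.2° Ω.
Step 4 — Source phasor: V = 110∠90.0° V = 0 + j110 V.
Step 5 — Current: I = V / Z = 0.05989 + j0.04313 A = 0.07381∠35.8° A.
Step 6 — Complex power: S = V·I* = 4.745 + j6.588 VA.
Step 7 — Real power: P = Re(S) = 4.745 W.
Step 8 — Reactive power: Q = Im(S) = 6.588 VAR.
Step 9 — Apparent power: |S| = 8.119 VA.
Step 10 — Power factor: PF = P/|S| = 0.5844 (lagging).

(a) P = 4.745 W  (b) Q = 6.588 VAR  (c) S = 8.119 VA  (d) PF = 0.5844 (lagging)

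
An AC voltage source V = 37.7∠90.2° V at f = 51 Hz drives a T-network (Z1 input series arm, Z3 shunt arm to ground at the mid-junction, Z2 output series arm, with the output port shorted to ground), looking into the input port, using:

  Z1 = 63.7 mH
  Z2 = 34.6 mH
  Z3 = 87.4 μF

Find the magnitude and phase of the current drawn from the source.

Step 1 — Angular frequency: ω = 2π·f = 2π·51 = 320.4 rad/s.
Step 2 — Component impedances:
  Z1: Z = jωL = j·320.4·0.0637 = 0 + j20.41 Ω
  Z2: Z = jωL = j·320.4·0.0346 = 0 + j11.09 Ω
  Z3: Z = 1/(jωC) = -j/(ω·C) = 0 - j35.71 Ω
Step 3 — With the output port shorted to ground, the output series arm Z2 runs from the junction to ground; the shunt arm Z3 also runs from the junction to ground. They appear in parallel: Z3 || Z2 = 0 + j16.08 Ω.
Step 4 — Series with input arm Z1: Z_in = Z1 + (Z3 || Z2) = 0 + j36.49 Ω = 36.49∠90.0° Ω.
Step 5 — Source phasor: V = 37.7∠90.2° V = -0.1316 + j37.7 V.
Step 6 — Ohm's law: I = V / Z_total = (-0.1316 + j37.7) / (0 + j36.49) = 1.033 + j0.003606 A.
Step 7 — Convert to polar: |I| = 1.033 A, ∠I = 0.2°.

I = 1.033∠0.2° A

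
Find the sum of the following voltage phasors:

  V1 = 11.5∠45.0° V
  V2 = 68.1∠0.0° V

Step 1 — Convert each phasor to rectangular form:
  V1 = 11.5·(cos(45.0°) + j·sin(45.0°)) = 8.132 + j8.132 V
  V2 = 68.1·(cos(0.0°) + j·sin(0.0°)) = 68.1 V
Step 2 — Sum components: V_total = 76.23 + j8.132 V.
Step 3 — Convert to polar: |V_total| = 76.66 V, ∠V_total = 6.1°.

V_total = 76.66∠6.1° V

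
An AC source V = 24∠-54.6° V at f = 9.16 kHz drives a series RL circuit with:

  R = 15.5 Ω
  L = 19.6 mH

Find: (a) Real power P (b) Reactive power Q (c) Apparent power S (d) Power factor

Step 1 — Angular frequency: ω = 2π·f = 2π·9160 = 5.755e+04 rad/s.
Step 2 — Component impedances:
  R: Z = R = 15.5 Ω
  L: Z = jωL = j·5.755e+04·0.0196 = 0 + j1128 Ω
Step 3 — Series combination: Z_total = R + L = 15.5 + j1128 Ω = 1128∠89.2° Ω.
Step 4 — Source phasor: V = 24∠-54.6° V = 13.9 - j19.56 V.
Step 5 — Current: I = V / Z = -0.01717 - j0.01256 A = 0.02127∠-143.8° A.
Step 6 — Complex power: S = V·I* = 0.007015 + j0.5105 VA.
Step 7 — Real power: P = Re(S) = 0.007015 W.
Step 8 — Reactive power: Q = Im(S) = 0.5105 VAR.
Step 9 — Apparent power: |S| = 0.5106 VA.
Step 10 — Power factor: PF = P/|S| = 0.01374 (lagging).

(a) P = 0.007015 W  (b) Q = 0.5105 VAR  (c) S = 0.5106 VA  (d) PF = 0.01374 (lagging)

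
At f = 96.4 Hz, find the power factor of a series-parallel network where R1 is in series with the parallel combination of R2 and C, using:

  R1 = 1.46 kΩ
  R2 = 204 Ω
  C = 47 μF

Step 1 — Angular frequency: ω = 2π·f = 2π·96.4 = 605.7 rad/s.
Step 2 — Component impedances:
  R1: Z = R = 1460 Ω
  R2: Z = R = 204 Ω
  C: Z = 1/(jωC) = -j/(ω·C) = 0 - j35.13 Ω
Step 3 — Parallel branch: R2 || C = 1/(1/R2 + 1/C) = 5.874 - j34.12 Ω.
Step 4 — Series with R1: Z_total = R1 + (R2 || C) = 1466 - j34.12 Ω = 1466∠-1.3° Ω.
Step 5 — Power factor: PF = cos(φ) = Re(Z)/|Z| = 1465.9/1466.3 = 0.9997.
Step 6 — Type: Im(Z) = -34.12 ⇒ leading (phase φ = -1.3°).

PF = 0.9997 (leading, φ = -1.3°)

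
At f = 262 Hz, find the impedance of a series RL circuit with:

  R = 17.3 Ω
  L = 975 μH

Step 1 — Angular frequency: ω = 2π·f = 2π·262 = 1646 rad/s.
Step 2 — Component impedances:
  R: Z = R = 17.3 Ω
  L: Z = jωL = j·1646·0.000975 = 0 + j1.605 Ω
Step 3 — Series combination: Z_total = R + L = 17.3 + j1.605 Ω = 17.37∠5.3° Ω.

Z = 17.3 + j1.605 Ω = 17.37∠5.3° Ω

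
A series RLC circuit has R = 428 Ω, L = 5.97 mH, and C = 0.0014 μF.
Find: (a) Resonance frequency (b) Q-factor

Step 1 — Resonance condition Im(Z)=0 gives ω₀ = 1/√(LC).
Step 2 — ω₀ = 1/√(0.00597·1.4e-09) = 3.459e+05 rad/s.
Step 3 — f₀ = ω₀/(2π) = 5.505e+04 Hz.
Step 4 — Series Q: Q = ω₀L/R = 3.459e+05·0.00597/428 = 4.825.

(a) f₀ = 5.505e+04 Hz  (b) Q = 4.825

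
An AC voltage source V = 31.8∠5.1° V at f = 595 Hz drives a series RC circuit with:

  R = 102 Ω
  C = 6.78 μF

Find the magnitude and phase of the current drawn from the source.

Step 1 — Angular frequency: ω = 2π·f = 2π·595 = 3738 rad/s.
Step 2 — Component impedances:
  R: Z = R = 102 Ω
  C: Z = 1/(jωC) = -j/(ω·C) = 0 - j39.45 Ω
Step 3 — Series combination: Z_total = R + C = 102 - j39.45 Ω = 109.4∠-21.1° Ω.
Step 4 — Source phasor: V = 31.8∠5.1° V = 31.67 + j2.827 V.
Step 5 — Ohm's law: I = V / Z_total = (31.67 + j2.827) / (102 - j39.45) = 0.2608 + j0.1286 A.
Step 6 — Convert to polar: |I| = 0.2908 A, ∠I = 26.2°.

I = 0.2908∠26.2° A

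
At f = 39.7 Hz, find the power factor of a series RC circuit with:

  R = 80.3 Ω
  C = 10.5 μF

Step 1 — Angular frequency: ω = 2π·f = 2π·39.7 = 249.4 rad/s.
Step 2 — Component impedances:
  R: Z = R = 80.3 Ω
  C: Z = 1/(jωC) = -j/(ω·C) = 0 - j381.8 Ω
Step 3 — Series combination: Z_total = R + C = 80.3 - j381.8 Ω = 390.2∠-78.1° Ω.
Step 4 — Power factor: PF = cos(φ) = Re(Z)/|Z| = 80.3/390.2 = 0.2058.
Step 5 — Type: Im(Z) = -381.8 ⇒ leading (phase φ = -78.1°).

PF = 0.2058 (leading, φ = -78.1°)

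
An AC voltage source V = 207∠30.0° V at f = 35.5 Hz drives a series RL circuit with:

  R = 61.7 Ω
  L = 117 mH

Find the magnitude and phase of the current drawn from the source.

Step 1 — Angular frequency: ω = 2π·f = 2π·35.5 = 223.1 rad/s.
Step 2 — Component impedances:
  R: Z = R = 61.7 Ω
  L: Z = jωL = j·223.1·0.117 = 0 + j26.1 Ω
Step 3 — Series combination: Z_total = R + L = 61.7 + j26.1 Ω = 66.99∠22.9° Ω.
Step 4 — Source phasor: V = 207∠30.0° V = 179.3 + j103.5 V.
Step 5 — Ohm's law: I = V / Z_total = (179.3 + j103.5) / (61.7 + j26.1) = 3.066 + j0.3805 A.
Step 6 — Convert to polar: |I| = 3.09 A, ∠I = 7.1°.

I = 3.09∠7.1° A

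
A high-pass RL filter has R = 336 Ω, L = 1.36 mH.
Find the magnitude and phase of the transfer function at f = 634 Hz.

Step 1 — Angular frequency: ω = 2π·634 = 3984 rad/s.
Step 2 — Transfer function: H(jω) = jωL/(R + jωL).
Step 3 — Numerator jωL = j·5.418; denominator R + jωL = 336 + j5.418.
Step 4 — H = 0.0002599 + j0.01612.
Step 5 — Magnitude: |H| = 0.01612 (-35.9 dB); phase: φ = 89.1°.

|H| = 0.01612 (-35.9 dB), φ = 89.1°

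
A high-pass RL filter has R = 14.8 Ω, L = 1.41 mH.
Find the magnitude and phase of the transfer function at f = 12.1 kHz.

Step 1 — Angular frequency: ω = 2π·1.21e+04 = 7.603e+04 rad/s.
Step 2 — Transfer function: H(jω) = jωL/(R + jωL).
Step 3 — Numerator jωL = j·107.2; denominator R + jωL = 14.8 + j107.2.
Step 4 — H = 0.9813 + j0.1355.
Step 5 — Magnitude: |H| = 0.9906 (-0.1 dB); phase: φ = 7.9°.

|H| = 0.9906 (-0.1 dB), φ = 7.9°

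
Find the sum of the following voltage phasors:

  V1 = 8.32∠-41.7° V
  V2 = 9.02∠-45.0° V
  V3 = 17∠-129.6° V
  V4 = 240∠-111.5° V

Step 1 — Convert each phasor to rectangular form:
  V1 = 8.32·(cos(-41.7°) + j·sin(-41.7°)) = 6.212 - j5.535 V
  V2 = 9.02·(cos(-45.0°) + j·sin(-45.0°)) = 6.378 - j6.378 V
  V3 = 17·(cos(-129.6°) + j·sin(-129.6°)) = -10.84 - j13.1 V
  V4 = 240·(cos(-111.5°) + j·sin(-111.5°)) = -87.96 - j223.3 V
Step 2 — Sum components: V_total = -86.21 - j248.3 V.
Step 3 — Convert to polar: |V_total| = 262.9 V, ∠V_total = -109.1°.

V_total = 262.9∠-109.1° V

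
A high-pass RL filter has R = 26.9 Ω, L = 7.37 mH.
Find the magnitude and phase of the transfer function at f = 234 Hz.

Step 1 — Angular frequency: ω = 2π·234 = 1470 rad/s.
Step 2 — Transfer function: H(jω) = jωL/(R + jωL).
Step 3 — Numerator jωL = j·10.84; denominator R + jωL = 26.9 + j10.84.
Step 4 — H = 0.1396 + j0.3466.
Step 5 — Magnitude: |H| = 0.3736 (-8.6 dB); phase: φ = 68.1°.

|H| = 0.3736 (-8.6 dB), φ = 68.1°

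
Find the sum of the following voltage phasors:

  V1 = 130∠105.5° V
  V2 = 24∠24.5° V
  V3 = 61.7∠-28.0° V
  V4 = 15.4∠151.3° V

Step 1 — Convert each phasor to rectangular form:
  V1 = 130·(cos(105.5°) + j·sin(105.5°)) = -34.74 + j125.3 V
  V2 = 24·(cos(24.5°) + j·sin(24.5°)) = 21.84 + j9.953 V
  V3 = 61.7·(cos(-28.0°) + j·sin(-28.0°)) = 54.48 - j28.97 V
  V4 = 15.4·(cos(151.3°) + j·sin(151.3°)) = -13.51 + j7.395 V
Step 2 — Sum components: V_total = 28.07 + j113.7 V.
Step 3 — Convert to polar: |V_total| = 117.1 V, ∠V_total = 76.1°.

V_total = 117.1∠76.1° V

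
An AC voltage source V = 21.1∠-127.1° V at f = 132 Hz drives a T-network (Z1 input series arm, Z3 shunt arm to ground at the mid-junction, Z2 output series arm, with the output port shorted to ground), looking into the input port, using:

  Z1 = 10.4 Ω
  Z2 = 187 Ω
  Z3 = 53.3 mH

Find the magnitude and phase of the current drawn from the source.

Step 1 — Angular frequency: ω = 2π·f = 2π·132 = 829.4 rad/s.
Step 2 — Component impedances:
  Z1: Z = R = 10.4 Ω
  Z2: Z = R = 187 Ω
  Z3: Z = jωL = j·829.4·0.0533 = 0 + j44.21 Ω
Step 3 — With the output port shorted to ground, the output series arm Z2 runs from the junction to ground; the shunt arm Z3 also runs from the junction to ground. They appear in parallel: Z3 || Z2 = 9.897 + j41.87 Ω.
Step 4 — Series with input arm Z1: Z_in = Z1 + (Z3 || Z2) = 20.3 + j41.87 Ω = 46.53∠64.1° Ω.
Step 5 — Source phasor: V = 21.1∠-127.1° V = -12.73 - j16.83 V.
Step 6 — Ohm's law: I = V / Z_total = (-12.73 - j16.83) / (20.3 + j41.87) = -0.4448 + j0.08836 A.
Step 7 — Convert to polar: |I| = 0.4535 A, ∠I = 168.8°.

I = 0.4535∠168.8° A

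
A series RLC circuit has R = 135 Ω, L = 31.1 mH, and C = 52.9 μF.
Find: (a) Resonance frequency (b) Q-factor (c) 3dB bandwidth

Step 1 — Resonance condition Im(Z)=0 gives ω₀ = 1/√(LC).
Step 2 — ω₀ = 1/√(0.0311·5.29e-05) = 779.6 rad/s.
Step 3 — f₀ = ω₀/(2π) = 124.1 Hz.
Step 4 — Series Q: Q = ω₀L/R = 779.6·0.0311/135 = 0.1796.
Step 5 — 3dB bandwidth: Δω = ω₀/Q = 4341 rad/s; BW = Δω/(2π) = 690.9 Hz.

(a) f₀ = 124.1 Hz  (b) Q = 0.1796  (c) BW = 690.9 Hz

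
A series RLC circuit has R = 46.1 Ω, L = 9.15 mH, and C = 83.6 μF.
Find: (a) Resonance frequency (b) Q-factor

Step 1 — Resonance condition Im(Z)=0 gives ω₀ = 1/√(LC).
Step 2 — ω₀ = 1/√(0.00915·8.36e-05) = 1143 rad/s.
Step 3 — f₀ = ω₀/(2π) = 182 Hz.
Step 4 — Series Q: Q = ω₀L/R = 1143·0.00915/46.1 = 0.2269.

(a) f₀ = 182 Hz  (b) Q = 0.2269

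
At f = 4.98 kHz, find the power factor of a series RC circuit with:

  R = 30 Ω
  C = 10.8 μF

Step 1 — Angular frequency: ω = 2π·f = 2π·4980 = 3.129e+04 rad/s.
Step 2 — Component impedances:
  R: Z = R = 30 Ω
  C: Z = 1/(jωC) = -j/(ω·C) = 0 - j2.959 Ω
Step 3 — Series combination: Z_total = R + C = 30 - j2.959 Ω = 30.15∠-5.6° Ω.
Step 4 — Power factor: PF = cos(φ) = Re(Z)/|Z| = 30/30.146 = 0.9952.
Step 5 — Type: Im(Z) = -2.959 ⇒ leading (phase φ = -5.6°).

PF = 0.9952 (leading, φ = -5.6°)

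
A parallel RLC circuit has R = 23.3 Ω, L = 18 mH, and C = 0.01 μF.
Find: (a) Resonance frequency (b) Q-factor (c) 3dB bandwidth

Step 1 — Resonance: ω₀ = 1/√(LC) = 1/√(0.018·1e-08) = 7.454e+04 rad/s.
Step 2 — f₀ = ω₀/(2π) = 1.186e+04 Hz.
Step 3 — Parallel Q: Q = R/(ω₀L) = 23.3/(7.454e+04·0.018) = 0.01737.
Step 4 — Bandwidth: Δω = ω₀/Q = 4.292e+06 rad/s; BW = Δω/(2π) = 6.831e+05 Hz.

(a) f₀ = 1.186e+04 Hz  (b) Q = 0.01737  (c) BW = 6.831e+05 Hz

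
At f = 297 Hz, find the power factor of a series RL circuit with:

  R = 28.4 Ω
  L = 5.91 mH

Step 1 — Angular frequency: ω = 2π·f = 2π·297 = 1866 rad/s.
Step 2 — Component impedances:
  R: Z = R = 28.4 Ω
  L: Z = jωL = j·1866·0.00591 = 0 + j11.03 Ω
Step 3 — Series combination: Z_total = R + L = 28.4 + j11.03 Ω = 30.47∠21.2° Ω.
Step 4 — Power factor: PF = cos(φ) = Re(Z)/|Z| = 28.4/30.466 = 0.9322.
Step 5 — Type: Im(Z) = 11.03 ⇒ lagging (phase φ = 21.2°).

PF = 0.9322 (lagging, φ = 21.2°)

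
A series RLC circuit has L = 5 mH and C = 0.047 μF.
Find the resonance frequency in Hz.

Step 1 — Resonance condition Im(Z)=0 gives ω₀ = 1/√(LC).
Step 2 — ω₀ = 1/√(0.005·4.7e-08) = 6.523e+04 rad/s.
Step 3 — f₀ = ω₀/(2π) = 1.038e+04 Hz.

f₀ = 1.038e+04 Hz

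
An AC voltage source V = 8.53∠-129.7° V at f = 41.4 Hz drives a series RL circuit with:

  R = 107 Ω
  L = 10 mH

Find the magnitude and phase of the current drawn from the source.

Step 1 — Angular frequency: ω = 2π·f = 2π·41.4 = 260.1 rad/s.
Step 2 — Component impedances:
  R: Z = R = 107 Ω
  L: Z = jωL = j·260.1·0.01 = 0 + j2.601 Ω
Step 3 — Series combination: Z_total = R + L = 107 + j2.601 Ω = 107∠1.4° Ω.
Step 4 — Source phasor: V = 8.53∠-129.7° V = -5.449 - j6.563 V.
Step 5 — Ohm's law: I = V / Z_total = (-5.449 - j6.563) / (107 + j2.601) = -0.05238 - j0.06006 A.
Step 6 — Convert to polar: |I| = 0.0797 A, ∠I = -131.1°.

I = 0.0797∠-131.1° A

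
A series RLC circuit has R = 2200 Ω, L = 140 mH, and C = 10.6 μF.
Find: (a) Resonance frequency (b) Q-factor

Step 1 — Resonance condition Im(Z)=0 gives ω₀ = 1/√(LC).
Step 2 — ω₀ = 1/√(0.14·1.06e-05) = 820.9 rad/s.
Step 3 — f₀ = ω₀/(2π) = 130.6 Hz.
Step 4 — Series Q: Q = ω₀L/R = 820.9·0.14/2200 = 0.05224.

(a) f₀ = 130.6 Hz  (b) Q = 0.05224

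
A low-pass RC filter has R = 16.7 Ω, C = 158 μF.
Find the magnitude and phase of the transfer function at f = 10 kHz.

Step 1 — Angular frequency: ω = 2π·1e+04 = 6.283e+04 rad/s.
Step 2 — Transfer function: H(jω) = 1/(1 + jωRC).
Step 3 — Denominator: 1 + jωRC = 1 + j·6.283e+04·16.7·0.000158 = 1 + j165.8.
Step 4 — H = 3.638e-05 - j0.006032.
Step 5 — Magnitude: |H| = 0.006032 (-44.4 dB); phase: φ = -89.7°.

|H| = 0.006032 (-44.4 dB), φ = -89.7°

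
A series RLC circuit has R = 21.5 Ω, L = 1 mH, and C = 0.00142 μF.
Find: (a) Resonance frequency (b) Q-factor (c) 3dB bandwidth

Step 1 — Resonance condition Im(Z)=0 gives ω₀ = 1/√(LC).
Step 2 — ω₀ = 1/√(0.001·1.42e-09) = 8.392e+05 rad/s.
Step 3 — f₀ = ω₀/(2π) = 1.336e+05 Hz.
Step 4 — Series Q: Q = ω₀L/R = 8.392e+05·0.001/21.5 = 39.03.
Step 5 — 3dB bandwidth: Δω = ω₀/Q = 2.15e+04 rad/s; BW = Δω/(2π) = 3422 Hz.

(a) f₀ = 1.336e+05 Hz  (b) Q = 39.03  (c) BW = 3422 Hz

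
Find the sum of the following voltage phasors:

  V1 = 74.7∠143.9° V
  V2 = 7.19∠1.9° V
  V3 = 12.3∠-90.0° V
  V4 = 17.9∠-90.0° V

Step 1 — Convert each phasor to rectangular form:
  V1 = 74.7·(cos(143.9°) + j·sin(143.9°)) = -60.36 + j44.01 V
  V2 = 7.19·(cos(1.9°) + j·sin(1.9°)) = 7.186 + j0.2384 V
  V3 = 12.3·(cos(-90.0°) + j·sin(-90.0°)) = 0 - j12.3 V
  V4 = 17.9·(cos(-90.0°) + j·sin(-90.0°)) = 0 - j17.9 V
Step 2 — Sum components: V_total = -53.17 + j14.05 V.
Step 3 — Convert to polar: |V_total| = 55 V, ∠V_total = 165.2°.

V_total = 55∠165.2° V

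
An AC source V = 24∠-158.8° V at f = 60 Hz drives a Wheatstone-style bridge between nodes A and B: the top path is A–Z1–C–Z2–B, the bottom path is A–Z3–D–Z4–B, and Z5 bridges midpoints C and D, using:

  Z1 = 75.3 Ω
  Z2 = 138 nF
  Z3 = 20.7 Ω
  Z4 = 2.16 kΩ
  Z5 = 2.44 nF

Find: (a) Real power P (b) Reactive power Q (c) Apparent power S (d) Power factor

Step 1 — Angular frequency: ω = 2π·f = 2π·60 = 377 rad/s.
Step 2 — Component impedances:
  Z1: Z = R = 75.3 Ω
  Z2: Z = 1/(jωC) = -j/(ω·C) = 0 - j1.922e+04 Ω
  Z3: Z = R = 20.7 Ω
  Z4: Z = R = 2160 Ω
  Z5: Z = 1/(jωC) = -j/(ω·C) = 0 - j1.087e+06 Ω
Step 3 — Bridge requires nodal analysis (the Z5 bridge couples midpoints C and D, so the two paths cannot be reduced to a simple series/parallel combination). Setting node B to ground and injecting 1 A at node A, the 3-node admittance system at A, C, D solves to V_A = Z_AB = 2152 - j244 Ω = 2166∠-6.5° Ω.
Step 4 — Source phasor: V = 24∠-158.8° V = -22.38 - j8.679 V.
Step 5 — Current: I = V / Z = -0.009814 - j0.005146 A = 0.01108∠-152.3° A.
Step 6 — Complex power: S = V·I* = 0.2643 - j0.02997 VA.
Step 7 — Real power: P = Re(S) = 0.2643 W.
Step 8 — Reactive power: Q = Im(S) = -0.02997 VAR.
Step 9 — Apparent power: |S| = 0.2659 VA.
Step 10 — Power factor: PF = P/|S| = 0.9936 (leading).

(a) P = 0.2643 W  (b) Q = -0.02997 VAR  (c) S = 0.2659 VA  (d) PF = 0.9936 (leading)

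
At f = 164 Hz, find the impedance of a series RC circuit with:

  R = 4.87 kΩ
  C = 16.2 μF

Step 1 — Angular frequency: ω = 2π·f = 2π·164 = 1030 rad/s.
Step 2 — Component impedances:
  R: Z = R = 4870 Ω
  C: Z = 1/(jωC) = -j/(ω·C) = 0 - j59.9 Ω
Step 3 — Series combination: Z_total = R + C = 4870 - j59.9 Ω = 4870∠-0.7° Ω.

Z = 4870 - j59.9 Ω = 4870∠-0.7° Ω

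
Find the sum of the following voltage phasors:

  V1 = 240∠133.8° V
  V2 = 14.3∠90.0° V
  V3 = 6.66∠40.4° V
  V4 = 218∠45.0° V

Step 1 — Convert each phasor to rectangular form:
  V1 = 240·(cos(133.8°) + j·sin(133.8°)) = -166.1 + j173.2 V
  V2 = 14.3·(cos(90.0°) + j·sin(90.0°)) = 0 + j14.3 V
  V3 = 6.66·(cos(40.4°) + j·sin(40.4°)) = 5.072 + j4.316 V
  V4 = 218·(cos(45.0°) + j·sin(45.0°)) = 154.1 + j154.1 V
Step 2 — Sum components: V_total = -6.893 + j346 V.
Step 3 — Convert to polar: |V_total| = 346.1 V, ∠V_total = 91.1°.

V_total = 346.1∠91.1° V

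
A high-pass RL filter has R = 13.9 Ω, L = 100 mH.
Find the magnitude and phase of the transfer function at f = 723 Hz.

Step 1 — Angular frequency: ω = 2π·723 = 4543 rad/s.
Step 2 — Transfer function: H(jω) = jωL/(R + jωL).
Step 3 — Numerator jωL = j·454.3; denominator R + jωL = 13.9 + j454.3.
Step 4 — H = 0.9991 + j0.03057.
Step 5 — Magnitude: |H| = 0.9995 (-0.0 dB); phase: φ = 1.8°.

|H| = 0.9995 (-0.0 dB), φ = 1.8°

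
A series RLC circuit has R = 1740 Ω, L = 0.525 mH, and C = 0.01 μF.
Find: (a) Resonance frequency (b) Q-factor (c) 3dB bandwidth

Step 1 — Resonance: ω₀ = 1/√(LC) = 1/√(0.000525·1e-08) = 4.364e+05 rad/s.
Step 2 — f₀ = ω₀/(2π) = 6.946e+04 Hz.
Step 3 — Series Q: Q = ω₀L/R = 4.364e+05·0.000525/1740 = 0.1317.
Step 4 — Bandwidth: Δω = ω₀/Q = 3.314e+06 rad/s; BW = Δω/(2π) = 5.275e+05 Hz.

(a) f₀ = 6.946e+04 Hz  (b) Q = 0.1317  (c) BW = 5.275e+05 Hz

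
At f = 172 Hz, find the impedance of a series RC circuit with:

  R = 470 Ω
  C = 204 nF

Step 1 — Angular frequency: ω = 2π·f = 2π·172 = 1081 rad/s.
Step 2 — Component impedances:
  R: Z = R = 470 Ω
  C: Z = 1/(jωC) = -j/(ω·C) = 0 - j4536 Ω
Step 3 — Series combination: Z_total = R + C = 470 - j4536 Ω = 4560∠-84.1° Ω.

Z = 470 - j4536 Ω = 4560∠-84.1° Ω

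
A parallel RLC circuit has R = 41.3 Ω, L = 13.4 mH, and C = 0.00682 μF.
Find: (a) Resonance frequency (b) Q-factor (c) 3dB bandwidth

Step 1 — Resonance: ω₀ = 1/√(LC) = 1/√(0.0134·6.82e-09) = 1.046e+05 rad/s.
Step 2 — f₀ = ω₀/(2π) = 1.665e+04 Hz.
Step 3 — Parallel Q: Q = R/(ω₀L) = 41.3/(1.046e+05·0.0134) = 0.02946.
Step 4 — Bandwidth: Δω = ω₀/Q = 3.55e+06 rad/s; BW = Δω/(2π) = 5.65e+05 Hz.

(a) f₀ = 1.665e+04 Hz  (b) Q = 0.02946  (c) BW = 5.65e+05 Hz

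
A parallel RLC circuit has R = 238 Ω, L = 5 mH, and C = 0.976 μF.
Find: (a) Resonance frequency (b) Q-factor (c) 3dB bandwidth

Step 1 — Resonance: ω₀ = 1/√(LC) = 1/√(0.005·9.76e-07) = 1.431e+04 rad/s.
Step 2 — f₀ = ω₀/(2π) = 2278 Hz.
Step 3 — Parallel Q: Q = R/(ω₀L) = 238/(1.431e+04·0.005) = 3.325.
Step 4 — Bandwidth: Δω = ω₀/Q = 4305 rad/s; BW = Δω/(2π) = 685.2 Hz.

(a) f₀ = 2278 Hz  (b) Q = 3.325  (c) BW = 685.2 Hz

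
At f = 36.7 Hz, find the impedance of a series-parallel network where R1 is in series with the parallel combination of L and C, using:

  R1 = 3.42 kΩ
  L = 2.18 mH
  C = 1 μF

Step 1 — Angular frequency: ω = 2π·f = 2π·36.7 = 230.6 rad/s.
Step 2 — Component impedances:
  R1: Z = R = 3420 Ω
  L: Z = jωL = j·230.6·0.00218 = 0 + j0.5027 Ω
  C: Z = 1/(jωC) = -j/(ω·C) = 0 - j4337 Ω
Step 3 — Parallel branch: L || C = 1/(1/L + 1/C) = 0 + j0.5028 Ω.
Step 4 — Series with R1: Z_total = R1 + (L || C) = 3420 + j0.5028 Ω = 3420∠0.0° Ω.

Z = 3420 + j0.5028 Ω = 3420∠0.0° Ω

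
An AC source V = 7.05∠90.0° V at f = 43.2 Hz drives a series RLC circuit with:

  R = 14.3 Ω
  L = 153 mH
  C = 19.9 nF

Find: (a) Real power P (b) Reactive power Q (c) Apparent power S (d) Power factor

Step 1 — Angular frequency: ω = 2π·f = 2π·43.2 = 271.4 rad/s.
Step 2 — Component impedances:
  R: Z = R = 14.3 Ω
  L: Z = jωL = j·271.4·0.153 = 0 + j41.53 Ω
  C: Z = 1/(jωC) = -j/(ω·C) = 0 - j1.851e+05 Ω
Step 3 — Series combination: Z_total = R + L + C = 14.3 - j1.851e+05 Ω = 1.851e+05∠-90.0° Ω.
Step 4 — Source phasor: V = 7.05∠90.0° V = 0 + j7.05 V.
Step 5 — Current: I = V / Z = -3.809e-05 + j2.943e-09 A = 3.809e-05∠180.0° A.
Step 6 — Complex power: S = V·I* = 2.075e-08 - j0.0002685 VA.
Step 7 — Real power: P = Re(S) = 2.075e-08 W.
Step 8 — Reactive power: Q = Im(S) = -0.0002685 VAR.
Step 9 — Apparent power: |S| = 0.0002685 VA.
Step 10 — Power factor: PF = P/|S| = 7.726e-05 (leading).

(a) P = 2.075e-08 W  (b) Q = -0.0002685 VAR  (c) S = 0.0002685 VA  (d) PF = 7.726e-05 (leading)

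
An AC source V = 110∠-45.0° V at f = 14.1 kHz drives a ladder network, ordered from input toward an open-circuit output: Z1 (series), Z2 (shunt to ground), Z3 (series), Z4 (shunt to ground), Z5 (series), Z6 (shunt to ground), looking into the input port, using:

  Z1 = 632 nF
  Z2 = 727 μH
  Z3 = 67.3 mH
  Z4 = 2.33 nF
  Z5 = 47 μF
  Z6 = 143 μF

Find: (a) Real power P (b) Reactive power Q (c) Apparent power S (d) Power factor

Step 1 — Angular frequency: ω = 2π·f = 2π·1.41e+04 = 8.859e+04 rad/s.
Step 2 — Component impedances:
  Z1: Z = 1/(jωC) = -j/(ω·C) = 0 - j17.86 Ω
  Z2: Z = jωL = j·8.859e+04·0.000727 = 0 + j64.41 Ω
  Z3: Z = jωL = j·8.859e+04·0.0673 = 0 + j5962 Ω
  Z4: Z = 1/(jωC) = -j/(ω·C) = 0 - j4844 Ω
  Z5: Z = 1/(jωC) = -j/(ω·C) = 0 - j0.2402 Ω
  Z6: Z = 1/(jωC) = -j/(ω·C) = 0 - j0.07893 Ω
Step 3 — Ladder network (open output): work backward from the far end, alternating series and parallel combinations. Z_in = 0 + j45.86 Ω = 45.86∠90.0° Ω.
Step 4 — Source phasor: V = 110∠-45.0° V = 77.78 - j77.78 V.
Step 5 — Current: I = V / Z = -1.696 - j1.696 A = 2.399∠-135.0° A.
Step 6 — Complex power: S = V·I* = 0 + j263.9 VA.
Step 7 — Real power: P = Re(S) = 0 W.
Step 8 — Reactive power: Q = Im(S) = 263.9 VAR.
Step 9 — Apparent power: |S| = 263.9 VA.
Step 10 — Power factor: PF = P/|S| = 0 (lagging).

(a) P = 0 W  (b) Q = 263.9 VAR  (c) S = 263.9 VA  (d) PF = 0 (lagging)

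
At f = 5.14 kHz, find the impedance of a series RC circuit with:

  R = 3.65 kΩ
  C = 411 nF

Step 1 — Angular frequency: ω = 2π·f = 2π·5140 = 3.23e+04 rad/s.
Step 2 — Component impedances:
  R: Z = R = 3650 Ω
  C: Z = 1/(jωC) = -j/(ω·C) = 0 - j75.34 Ω
Step 3 — Series combination: Z_total = R + C = 3650 - j75.34 Ω = 3651∠-1.2° Ω.

Z = 3650 - j75.34 Ω = 3651∠-1.2° Ω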